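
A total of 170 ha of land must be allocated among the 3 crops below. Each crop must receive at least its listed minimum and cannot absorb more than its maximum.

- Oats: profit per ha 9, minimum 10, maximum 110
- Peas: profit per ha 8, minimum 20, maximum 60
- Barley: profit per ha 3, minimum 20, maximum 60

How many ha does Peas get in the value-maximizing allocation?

40

Meeting every minimum uses 10+20+20 = 50 ha, leaving 120.
Highest profit per ha first: Oats 9 > Peas 8 > Barley 3.
Oats takes 100 more to reach its cap of 110 ; 20 left.
Only 20 left; Peas takes them to reach 40.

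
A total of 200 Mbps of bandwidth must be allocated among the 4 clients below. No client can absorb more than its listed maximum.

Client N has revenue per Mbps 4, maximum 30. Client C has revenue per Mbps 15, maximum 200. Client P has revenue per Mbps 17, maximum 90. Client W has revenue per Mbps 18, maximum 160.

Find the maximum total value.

3560

Rank by revenue per Mbps: Client W 18 > Client P 17 > Client C 15 > Client N 4.
Client W: +160 to 160 (cap) — 40 left.
Only 40 left; Client P takes them to reach 40.
Total = 17×40 + 18×160 = 3560.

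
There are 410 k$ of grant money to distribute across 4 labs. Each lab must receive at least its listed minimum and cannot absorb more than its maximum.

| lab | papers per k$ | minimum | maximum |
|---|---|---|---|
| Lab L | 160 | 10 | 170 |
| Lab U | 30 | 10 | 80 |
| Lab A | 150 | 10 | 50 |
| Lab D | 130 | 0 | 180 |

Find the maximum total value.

58400

Meeting every minimum uses 10+10+10+0 = 30 k$, leaving 380.
Order the labs by papers per k$: Lab L 160 > Lab A 150 > Lab D 130 > Lab U 30.
Give Lab L 160 more to hit its cap of 170 — 220 left.
Lab A: +40 to 50 (cap) — 180 left.
Lab D: +180 to 180 (cap) — 0 left.
Total = 160×170 + 30×10 + 150×50 + 130×180 = 58400.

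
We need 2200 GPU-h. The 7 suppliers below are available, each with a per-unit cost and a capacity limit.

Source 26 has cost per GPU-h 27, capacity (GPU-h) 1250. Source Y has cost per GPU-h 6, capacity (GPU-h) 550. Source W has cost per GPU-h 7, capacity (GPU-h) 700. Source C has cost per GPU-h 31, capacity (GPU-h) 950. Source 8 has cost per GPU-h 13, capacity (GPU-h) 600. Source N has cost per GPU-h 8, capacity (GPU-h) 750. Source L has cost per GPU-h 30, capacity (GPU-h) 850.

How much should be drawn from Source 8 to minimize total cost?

Use suppliers in increasing cost order.
Take 550 from Source Y at 6 ; need 1650 more.
Take 700 from Source W at 7 ; need 950 more.
Take 750 from Source N at 8 ; need 200 more.
Source 8 (13): take the remaining 200 ; done.
Source 26, Source L, Source C: unused.

200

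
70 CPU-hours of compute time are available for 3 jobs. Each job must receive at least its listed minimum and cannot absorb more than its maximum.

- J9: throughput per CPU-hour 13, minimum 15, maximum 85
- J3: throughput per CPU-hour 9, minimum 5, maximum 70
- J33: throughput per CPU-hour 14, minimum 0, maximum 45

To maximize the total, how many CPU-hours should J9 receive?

Meeting every minimum uses 15+5+0 = 20 CPU-hours, leaving 50.
Highest throughput per CPU-hour first: J33 14 > J9 13 > J3 9.
Give J33 45 more to hit its cap of 45 → 5 left.
J9 has room for 70 more but only 5 remain, so it gets 20.

20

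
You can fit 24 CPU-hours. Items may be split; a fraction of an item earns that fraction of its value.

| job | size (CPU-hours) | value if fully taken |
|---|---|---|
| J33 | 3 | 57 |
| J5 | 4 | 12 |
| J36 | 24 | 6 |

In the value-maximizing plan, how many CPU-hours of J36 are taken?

Sort by value density: J33 57/3≈19, J5 12/4≈3, J36 6/24≈0.25.
Take all of J33 (3 CPU-hours, value 57) — 21 CPU-hours left.
All 4 CPU-hours of J5 fit (value 12) — 17 remain.
Fill the last 17 CPU-hours with part of J36: 17/24 of it earns 4.25.

17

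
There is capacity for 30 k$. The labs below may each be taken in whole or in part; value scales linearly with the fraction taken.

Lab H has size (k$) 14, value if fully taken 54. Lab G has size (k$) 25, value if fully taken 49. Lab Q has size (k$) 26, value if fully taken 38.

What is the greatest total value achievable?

85.36

Sort by value density: Lab H 54/14≈3.86, Lab G 49/25≈1.96, Lab Q 38/26≈1.46.
All 14 k$ of Lab H fit (value 54) — 16 remain.
Only 16 k$ remain; take 16/25 of Lab G for value 49×16/25 = 31.36.
Total value = 85.36.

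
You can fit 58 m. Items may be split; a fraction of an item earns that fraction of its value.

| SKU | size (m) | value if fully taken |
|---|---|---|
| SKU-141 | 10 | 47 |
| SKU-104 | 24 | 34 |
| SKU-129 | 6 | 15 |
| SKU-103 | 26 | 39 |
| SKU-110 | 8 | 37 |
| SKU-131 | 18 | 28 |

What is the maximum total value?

151

Rank by value-to-size ratio: SKU-141 47/10≈4.7, SKU-110 37/8≈4.62, SKU-129 15/6≈2.5, SKU-131 28/18≈1.56, SKU-103 39/26≈1.5, SKU-104 34/24≈1.42.
Take all of SKU-141 (10 m, value 47) — 48 m left.
SKU-110: take in full, 8 m for value 37 — 40 left.
Take all of SKU-129 (6 m, value 15) — 34 m left.
All 18 m of SKU-131 fit (value 28) — 16 remain.
Only 16 m remain; take 16/26 of SKU-103 for value 39×16/26 = 24.
Total value = 151.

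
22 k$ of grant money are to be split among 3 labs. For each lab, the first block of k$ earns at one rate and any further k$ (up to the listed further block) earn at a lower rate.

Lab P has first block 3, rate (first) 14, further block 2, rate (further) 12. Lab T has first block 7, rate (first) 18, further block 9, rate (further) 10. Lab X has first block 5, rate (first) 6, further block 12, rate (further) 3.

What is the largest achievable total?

Treat each block as its own option and order by rate: Lab T/T1 18 > Lab P/T1 14 > Lab P/T2 12 > Lab T/T2 10 > Lab X/T1 6 > Lab X/T2 3.
Lab T/T1 (18): +7 ; 15 left.
Fill Lab P T1 block (3 at 14) ; 12 left.
Fill Lab P T2 block (2 at 12) ; 10 left.
Lab T/T2 (10): +9 ; 1 left.
1 remain; put them into Lab X T1 at 6.
Total = 18×7 + 14×3 + 12×2 + 10×9 + 6×1 = 288.

288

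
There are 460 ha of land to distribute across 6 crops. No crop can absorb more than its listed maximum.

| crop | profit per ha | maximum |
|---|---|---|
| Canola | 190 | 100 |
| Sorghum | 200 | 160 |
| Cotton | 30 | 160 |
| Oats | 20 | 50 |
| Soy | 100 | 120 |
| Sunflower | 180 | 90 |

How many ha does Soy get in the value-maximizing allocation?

110

Rank by profit per ha: Sorghum 200 > Canola 190 > Sunflower 180 > Soy 100 > Cotton 30 > Oats 20.
Sorghum: +160 to 160 (cap) → 300 left.
Give Canola 100 to hit its cap of 100 → 200 left.
Sunflower takes 90 to reach its cap of 90 → 110 left.
Only 110 left; Soy takes them to reach 110.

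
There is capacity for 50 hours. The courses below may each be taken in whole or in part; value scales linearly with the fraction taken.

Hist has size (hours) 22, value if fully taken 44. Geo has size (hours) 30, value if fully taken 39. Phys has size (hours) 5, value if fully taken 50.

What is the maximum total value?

123.9

Rank by value-to-size ratio: Phys 50/5≈10, Hist 44/22≈2, Geo 39/30≈1.3.
Phys: take in full, 5 hours for value 50 — 45 left.
All 22 hours of Hist fit (value 44) — 23 remain.
Fill the last 23 hours with part of Geo: 23/30 of it earns 29.9.
Total value = 123.9.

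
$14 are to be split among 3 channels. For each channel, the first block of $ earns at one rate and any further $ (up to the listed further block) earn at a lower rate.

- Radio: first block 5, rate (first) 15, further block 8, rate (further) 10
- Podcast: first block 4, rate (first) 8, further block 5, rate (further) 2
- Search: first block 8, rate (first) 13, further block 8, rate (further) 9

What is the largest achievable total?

189

Treat each block as its own option and order by rate: Radio/T1 15 > Search/T1 13 > Radio/T2 10 > Search/T2 9 > Podcast/T1 8 > Podcast/T2 2.
Radio T1 at 15: fill all 5 — 9 left.
Search T1 at 13: fill all 8 — 1 left.
Radio T2 at 10: only 1 left, fill 1.
Total = 15×5 + 13×8 + 10×1 = 189.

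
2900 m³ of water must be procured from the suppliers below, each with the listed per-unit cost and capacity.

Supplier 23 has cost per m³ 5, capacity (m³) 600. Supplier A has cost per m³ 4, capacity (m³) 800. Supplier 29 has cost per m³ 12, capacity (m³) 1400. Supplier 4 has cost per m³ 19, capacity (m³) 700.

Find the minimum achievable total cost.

Cheapest first:
Supplier A at 4: take all 800 m³ → 2100 still needed.
Supplier 23 (5): use full 600 → 1500 m³ to go.
Supplier 29 (12): use full 1400 → 100 m³ to go.
Take 100 from Supplier 4 at 19 to finish.
Cost = 800×4 + 600×5 + 1400×12 + 100×19 = 24900.

24900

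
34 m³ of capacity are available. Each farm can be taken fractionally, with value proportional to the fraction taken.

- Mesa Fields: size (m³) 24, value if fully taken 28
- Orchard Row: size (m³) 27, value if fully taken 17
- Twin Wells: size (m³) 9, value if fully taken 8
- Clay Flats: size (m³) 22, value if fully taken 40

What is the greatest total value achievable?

54

Rank by value-to-size ratio: Clay Flats 40/22≈1.82, Mesa Fields 28/24≈1.17, Twin Wells 8/9≈0.889, Orchard Row 17/27≈0.63.
Clay Flats: take in full, 22 m³ for value 40 ; 12 left.
12 m³ left: a 12/24 share of Mesa Fields gives 28×12/24 = 14.
Total value = 54.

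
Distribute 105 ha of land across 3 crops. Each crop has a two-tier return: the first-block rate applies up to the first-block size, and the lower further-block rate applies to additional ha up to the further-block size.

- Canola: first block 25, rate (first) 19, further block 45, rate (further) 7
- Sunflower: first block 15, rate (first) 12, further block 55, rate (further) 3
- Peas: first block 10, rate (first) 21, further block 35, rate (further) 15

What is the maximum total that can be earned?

1530

Treat each block as its own option and order by rate: Peas/first 21 > Canola/first 19 > Peas/second 15 > Sunflower/first 12 > Canola/second 7 > Sunflower/second 3.
Peas/first (21): +10 — 95 left.
Canola/first (19): +25 — 70 left.
Fill Peas second block (35 at 15) — 35 left.
Sunflower first at 12: fill all 15 — 20 left.
20 remain; put them into Canola second at 7.
Total = 21×10 + 19×25 + 15×35 + 12×15 + 7×20 = 1530.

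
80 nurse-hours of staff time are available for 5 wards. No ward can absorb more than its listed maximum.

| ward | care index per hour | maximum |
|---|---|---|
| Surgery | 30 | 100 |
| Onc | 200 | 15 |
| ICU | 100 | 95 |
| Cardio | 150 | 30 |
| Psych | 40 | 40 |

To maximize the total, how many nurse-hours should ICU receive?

35

Rank by care index per hour: Onc 200 > Cardio 150 > ICU 100 > Psych 40 > Surgery 30.
Onc takes 15 to reach its cap of 15 — 65 left.
Cardio: +30 to 30 (cap) — 35 left.
ICU has room for 95 but only 35 remain, so it gets 35.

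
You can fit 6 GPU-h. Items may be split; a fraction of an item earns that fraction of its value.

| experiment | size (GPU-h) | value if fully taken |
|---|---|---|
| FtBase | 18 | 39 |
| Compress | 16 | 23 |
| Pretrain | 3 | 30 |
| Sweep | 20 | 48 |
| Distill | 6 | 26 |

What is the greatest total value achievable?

Rank by value-to-size ratio: Pretrain 30/3≈10, Distill 26/6≈4.33, Sweep 48/20≈2.4, FtBase 39/18≈2.17, Compress 23/16≈1.44.
All 3 GPU-h of Pretrain fit (value 30) → 3 remain.
3 GPU-h left: a 3/6 share of Distill gives 26×3/6 = 13.
Total value = 43.

43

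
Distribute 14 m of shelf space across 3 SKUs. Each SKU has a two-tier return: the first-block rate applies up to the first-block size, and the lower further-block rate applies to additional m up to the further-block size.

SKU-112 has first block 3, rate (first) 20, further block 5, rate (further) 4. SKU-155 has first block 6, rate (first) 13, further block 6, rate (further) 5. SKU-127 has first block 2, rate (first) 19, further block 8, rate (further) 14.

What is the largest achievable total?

Treat each block as its own option and order by rate: SKU-112/T1 20 > SKU-127/T1 19 > SKU-127/T2 14 > SKU-155/T1 13 > SKU-155/T2 5 > SKU-112/T2 4.
SKU-112 T1 at 20: fill all 3 ; 11 left.
Fill SKU-127 T1 block (2 at 19) ; 9 left.
SKU-127 T2 at 14: fill all 8 ; 1 left.
1 remain; put them into SKU-155 T1 at 13.
Total = 20×3 + 19×2 + 14×8 + 13×1 = 223.

223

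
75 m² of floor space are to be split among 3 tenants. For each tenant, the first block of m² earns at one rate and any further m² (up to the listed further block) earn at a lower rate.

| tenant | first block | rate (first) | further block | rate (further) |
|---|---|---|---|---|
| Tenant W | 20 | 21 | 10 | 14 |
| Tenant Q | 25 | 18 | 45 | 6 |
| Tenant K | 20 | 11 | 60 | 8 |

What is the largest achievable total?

Order all 6 blocks by rate: Tenant W/first 21 > Tenant Q/first 18 > Tenant W/second 14 > Tenant K/first 11 > Tenant K/second 8 > Tenant Q/second 6.
Tenant W first at 21: fill all 20 → 55 left.
Tenant Q/first (18): +25 → 30 left.
Tenant W second at 14: fill all 10 → 20 left.
Tenant K/first (11): +20 → 0 left.
Total = 21×20 + 18×25 + 14×10 + 11×20 = 1230.

1230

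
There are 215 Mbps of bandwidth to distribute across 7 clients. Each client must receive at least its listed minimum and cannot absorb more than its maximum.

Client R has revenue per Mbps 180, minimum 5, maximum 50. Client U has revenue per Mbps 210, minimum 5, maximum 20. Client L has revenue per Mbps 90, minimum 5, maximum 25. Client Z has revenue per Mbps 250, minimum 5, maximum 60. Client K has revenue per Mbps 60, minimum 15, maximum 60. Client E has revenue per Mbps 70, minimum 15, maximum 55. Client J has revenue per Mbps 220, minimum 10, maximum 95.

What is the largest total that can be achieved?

43400

Meeting every minimum uses 5+5+5+5+15+15+10 = 60 Mbps, leaving 155.
Order the clients by revenue per Mbps: Client Z 250 > Client J 220 > Client U 210 > Client R 180 > Client L 90 > Client E 70 > Client K 60.
Client Z: +55 to 60 (cap) ; 100 left.
Client J: +85 to 95 (cap) ; 15 left.
Give Client U 15 more to hit its cap of 20 ; 0 left.
Total = 180×5 + 210×20 + 90×5 + 250×60 + 60×15 + 70×15 + 220×95 = 43400.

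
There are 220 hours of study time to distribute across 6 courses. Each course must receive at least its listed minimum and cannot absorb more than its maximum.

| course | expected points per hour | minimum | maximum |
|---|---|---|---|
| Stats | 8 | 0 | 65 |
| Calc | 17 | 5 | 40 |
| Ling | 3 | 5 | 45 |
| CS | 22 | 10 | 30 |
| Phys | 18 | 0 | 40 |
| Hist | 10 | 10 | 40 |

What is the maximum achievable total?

2995

Meeting every minimum uses 0+5+5+10+0+10 = 30 hours, leaving 190.
Highest expected points per hour first: CS 22 > Phys 18 > Calc 17 > Hist 10 > Stats 8 > Ling 3.
CS takes 20 more to reach its cap of 30 — 170 left.
Give Phys 40 more to hit its cap of 40 — 130 left.
Calc takes 35 more to reach its cap of 40 — 95 left.
Give Hist 30 more to hit its cap of 40 — 65 left.
Stats takes 65 more to reach its cap of 65 — 0 left.
Total = 8×65 + 17×40 + 3×5 + 22×30 + 18×40 + 10×40 = 2995.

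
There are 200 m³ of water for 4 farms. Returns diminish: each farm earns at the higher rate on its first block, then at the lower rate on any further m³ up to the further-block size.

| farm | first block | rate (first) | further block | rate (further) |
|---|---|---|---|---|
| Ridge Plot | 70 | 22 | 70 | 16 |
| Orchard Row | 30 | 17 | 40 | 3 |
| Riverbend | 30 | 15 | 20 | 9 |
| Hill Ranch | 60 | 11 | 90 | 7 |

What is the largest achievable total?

Rank every tier by rate: Ridge Plot/tier1 22 > Orchard Row/tier1 17 > Ridge Plot/tier2 16 > Riverbend/tier1 15 > Hill Ranch/tier1 11 > Riverbend/tier2 9 > Hill Ranch/tier2 7 > Orchard Row/tier2 3.
Fill Ridge Plot tier1 block (70 at 22) — 130 left.
Orchard Row/tier1 (17): +30 — 100 left.
Fill Ridge Plot tier2 block (70 at 16) — 30 left.
Fill Riverbend tier1 block (30 at 15) — 0 left.
Total = 22×70 + 17×30 + 16×70 + 15×30 = 3620.

3620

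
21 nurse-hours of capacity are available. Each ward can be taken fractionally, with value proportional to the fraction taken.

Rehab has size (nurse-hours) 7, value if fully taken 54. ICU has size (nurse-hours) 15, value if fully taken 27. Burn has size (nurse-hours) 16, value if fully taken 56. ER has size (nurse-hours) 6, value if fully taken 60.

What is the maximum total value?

142

Rank by value-to-size ratio: ER 60/6≈10, Rehab 54/7≈7.71, Burn 56/16≈3.5, ICU 27/15≈1.8.
All 6 nurse-hours of ER fit (value 60) — 15 remain.
Rehab: take in full, 7 nurse-hours for value 54 — 8 left.
8 nurse-hours left: a 8/16 share of Burn gives 56×8/16 = 28.
Total value = 142.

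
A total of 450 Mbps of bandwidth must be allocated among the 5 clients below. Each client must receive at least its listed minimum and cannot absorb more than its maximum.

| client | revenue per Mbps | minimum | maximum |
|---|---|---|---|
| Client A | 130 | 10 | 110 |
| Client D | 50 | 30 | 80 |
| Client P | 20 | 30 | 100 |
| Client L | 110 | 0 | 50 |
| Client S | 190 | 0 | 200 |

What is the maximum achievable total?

Meeting every minimum uses 10+30+30+0+0 = 70 Mbps, leaving 380.
Order the clients by revenue per Mbps: Client S 190 > Client A 130 > Client L 110 > Client D 50 > Client P 20.
Client S takes 200 more to reach its cap of 200 — 180 left.
Client A takes 100 more to reach its cap of 110 — 80 left.
Give Client L 50 more to hit its cap of 50 — 30 left.
Only 30 left; Client D takes them to reach 60.
Total = 130×110 + 50×60 + 20×30 + 110×50 + 190×200 = 61400.

61400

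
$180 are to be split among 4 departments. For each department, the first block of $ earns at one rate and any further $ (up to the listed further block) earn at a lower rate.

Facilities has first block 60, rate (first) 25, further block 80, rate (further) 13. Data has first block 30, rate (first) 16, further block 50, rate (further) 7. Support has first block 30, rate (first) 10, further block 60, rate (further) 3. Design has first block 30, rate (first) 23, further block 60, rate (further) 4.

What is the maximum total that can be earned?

Treat each block as its own option and order by rate: Facilities/T1 25 > Design/T1 23 > Data/T1 16 > Facilities/T2 13 > Support/T1 10 > Data/T2 7 > Design/T2 4 > Support/T2 3.
Fill Facilities T1 block (60 at 25) ; 120 left.
Fill Design T1 block (30 at 23) ; 90 left.
Fill Data T1 block (30 at 16) ; 60 left.
Facilities/T2: +60 of 80 at 13; pool empty.
Total = 25×60 + 23×30 + 16×30 + 13×60 = 3450.

3450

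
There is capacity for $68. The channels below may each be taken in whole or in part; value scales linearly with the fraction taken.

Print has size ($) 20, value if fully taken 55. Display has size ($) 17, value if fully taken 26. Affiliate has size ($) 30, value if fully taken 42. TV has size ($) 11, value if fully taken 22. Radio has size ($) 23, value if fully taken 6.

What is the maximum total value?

131

Rank by value-to-size ratio: Print 55/20≈2.75, TV 22/11≈2, Display 26/17≈1.53, Affiliate 42/30≈1.4, Radio 6/23≈0.261.
Take all of Print (20 $, value 55) — 48 $ left.
All 11 $ of TV fit (value 22) — 37 remain.
Take all of Display (17 $, value 26) — 20 $ left.
20 $ left: a 20/30 share of Affiliate gives 42×20/30 = 28.
Total value = 131.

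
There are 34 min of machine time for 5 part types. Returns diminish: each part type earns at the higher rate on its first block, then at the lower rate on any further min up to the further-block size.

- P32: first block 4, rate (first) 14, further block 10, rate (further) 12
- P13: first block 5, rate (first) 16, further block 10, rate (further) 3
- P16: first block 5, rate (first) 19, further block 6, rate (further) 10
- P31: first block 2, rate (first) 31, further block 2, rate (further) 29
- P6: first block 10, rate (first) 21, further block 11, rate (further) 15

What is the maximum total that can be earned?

655

Treat each block as its own option and order by rate: P31/first 31 > P31/second 29 > P6/first 21 > P16/first 19 > P13/first 16 > P6/second 15 > P32/first 14 > P32/second 12 > P16/second 10 > P13/second 3.
P31 first at 31: fill all 2 ; 32 left.
Fill P31 second block (2 at 29) ; 30 left.
Fill P6 first block (10 at 21) ; 20 left.
P16 first at 19: fill all 5 ; 15 left.
P13/first (16): +5 ; 10 left.
P6/second: +10 of 11 at 15; pool empty.
Total = 31×2 + 29×2 + 21×10 + 19×5 + 16×5 + 15×10 = 655.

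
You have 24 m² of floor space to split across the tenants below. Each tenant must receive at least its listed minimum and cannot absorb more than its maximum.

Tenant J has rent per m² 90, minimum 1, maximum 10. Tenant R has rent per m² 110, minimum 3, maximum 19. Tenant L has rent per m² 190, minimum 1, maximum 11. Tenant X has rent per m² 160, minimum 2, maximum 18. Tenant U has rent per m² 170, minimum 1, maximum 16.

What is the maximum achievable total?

4020

Meeting every minimum uses 1+3+1+2+1 = 8 m², leaving 16.
Rank by rent per m²: Tenant L 190 > Tenant U 170 > Tenant X 160 > Tenant R 110 > Tenant J 90.
Give Tenant L 10 more to hit its cap of 11 — 6 left.
Only 6 left; Tenant U takes them to reach 7.
Total = 90×1 + 110×3 + 190×11 + 160×2 + 170×7 = 4020.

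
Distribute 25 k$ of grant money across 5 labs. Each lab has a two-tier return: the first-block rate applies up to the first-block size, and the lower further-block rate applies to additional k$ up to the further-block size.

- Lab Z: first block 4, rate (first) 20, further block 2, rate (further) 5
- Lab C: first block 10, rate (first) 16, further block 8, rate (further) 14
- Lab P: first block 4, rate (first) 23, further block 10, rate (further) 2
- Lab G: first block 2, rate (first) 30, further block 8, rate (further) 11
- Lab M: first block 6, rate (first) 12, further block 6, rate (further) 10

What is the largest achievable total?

462

Treat each block as its own option and order by rate: Lab G/T1 30 > Lab P/T1 23 > Lab Z/T1 20 > Lab C/T1 16 > Lab C/T2 14 > Lab M/T1 12 > Lab G/T2 11 > Lab M/T2 10 > Lab Z/T2 5 > Lab P/T2 2.
Lab G T1 at 30: fill all 2 — 23 left.
Lab P T1 at 23: fill all 4 — 19 left.
Fill Lab Z T1 block (4 at 20) — 15 left.
Fill Lab C T1 block (10 at 16) — 5 left.
5 remain; put them into Lab C T2 at 14.
Total = 30×2 + 23×4 + 20×4 + 16×10 + 14×5 = 462.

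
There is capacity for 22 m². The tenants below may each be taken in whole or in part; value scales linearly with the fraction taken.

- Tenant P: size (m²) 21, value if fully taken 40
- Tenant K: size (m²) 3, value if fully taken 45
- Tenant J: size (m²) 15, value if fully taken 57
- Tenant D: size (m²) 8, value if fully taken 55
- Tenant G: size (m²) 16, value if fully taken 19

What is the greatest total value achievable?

Rank by value-to-size ratio: Tenant K 45/3≈15, Tenant D 55/8≈6.88, Tenant J 57/15≈3.8, Tenant P 40/21≈1.9, Tenant G 19/16≈1.19.
Take all of Tenant K (3 m², value 45) — 19 m² left.
Take all of Tenant D (8 m², value 55) — 11 m² left.
11 m² left: a 11/15 share of Tenant J gives 57×11/15 = 41.8.
Total value = 141.8.

141.8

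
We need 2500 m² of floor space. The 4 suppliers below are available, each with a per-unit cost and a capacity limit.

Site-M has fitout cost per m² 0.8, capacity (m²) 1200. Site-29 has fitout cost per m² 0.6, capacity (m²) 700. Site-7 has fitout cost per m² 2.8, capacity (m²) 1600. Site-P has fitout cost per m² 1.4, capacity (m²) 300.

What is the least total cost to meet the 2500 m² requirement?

Use suppliers in increasing cost order.
Take 700 from Site-29 at 0.6 → need 1800 more.
Site-M at 0.8: take all 1200 m² → 600 still needed.
Site-P at 1.4: take all 300 m² → 300 still needed.
Site-7 (2.8): take the remaining 300 → done.
Cost = 700×0.6 + 1200×0.8 + 300×1.4 + 300×2.8 = 2640.

2640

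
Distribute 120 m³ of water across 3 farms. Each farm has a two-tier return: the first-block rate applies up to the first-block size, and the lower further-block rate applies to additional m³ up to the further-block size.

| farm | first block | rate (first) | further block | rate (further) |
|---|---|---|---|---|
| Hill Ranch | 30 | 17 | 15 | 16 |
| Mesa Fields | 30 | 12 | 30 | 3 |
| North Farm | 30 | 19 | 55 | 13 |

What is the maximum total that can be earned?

1905

Order all 6 blocks by rate: North Farm/tier1 19 > Hill Ranch/tier1 17 > Hill Ranch/tier2 16 > North Farm/tier2 13 > Mesa Fields/tier1 12 > Mesa Fields/tier2 3.
North Farm tier1 at 19: fill all 30 → 90 left.
Hill Ranch tier1 at 17: fill all 30 → 60 left.
Fill Hill Ranch tier2 block (15 at 16) → 45 left.
North Farm/tier2: +45 of 55 at 13; pool empty.
Total = 19×30 + 17×30 + 16×15 + 13×45 = 1905.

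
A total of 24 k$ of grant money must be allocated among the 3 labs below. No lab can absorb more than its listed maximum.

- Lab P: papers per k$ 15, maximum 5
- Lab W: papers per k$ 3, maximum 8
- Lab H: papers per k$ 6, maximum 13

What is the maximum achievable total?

171

Rank by papers per k$: Lab P 15 > Lab H 6 > Lab W 3.
Lab P takes 5 to reach its cap of 5 — 19 left.
Give Lab H 13 to hit its cap of 13 — 6 left.
Only 6 left; Lab W takes them to reach 6.
Total = 15×5 + 3×6 + 6×13 = 171.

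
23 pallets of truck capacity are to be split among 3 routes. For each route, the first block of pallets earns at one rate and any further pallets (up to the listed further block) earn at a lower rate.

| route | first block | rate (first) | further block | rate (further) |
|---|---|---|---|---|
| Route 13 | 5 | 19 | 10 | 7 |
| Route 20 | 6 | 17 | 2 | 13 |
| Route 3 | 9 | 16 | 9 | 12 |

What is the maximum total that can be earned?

Treat each block as its own option and order by rate: Route 13/first 19 > Route 20/first 17 > Route 3/first 16 > Route 20/second 13 > Route 3/second 12 > Route 13/second 7.
Fill Route 13 first block (5 at 19) → 18 left.
Fill Route 20 first block (6 at 17) → 12 left.
Route 3 first at 16: fill all 9 → 3 left.
Route 20/second (13): +2 → 1 left.
Route 3 second at 12: only 1 left, fill 1.
Total = 19×5 + 17×6 + 16×9 + 13×2 + 12×1 = 379.

379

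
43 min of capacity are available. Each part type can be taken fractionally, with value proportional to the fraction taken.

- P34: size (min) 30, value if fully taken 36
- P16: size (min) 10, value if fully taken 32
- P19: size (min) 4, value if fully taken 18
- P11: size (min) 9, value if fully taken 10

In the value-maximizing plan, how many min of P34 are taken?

Sort by value density: P19 18/4≈4.5, P16 32/10≈3.2, P34 36/30≈1.2, P11 10/9≈1.11.
All 4 min of P19 fit (value 18) ; 39 remain.
All 10 min of P16 fit (value 32) ; 29 remain.
29 min left: a 29/30 share of P34 gives 36×29/30 = 34.8.

29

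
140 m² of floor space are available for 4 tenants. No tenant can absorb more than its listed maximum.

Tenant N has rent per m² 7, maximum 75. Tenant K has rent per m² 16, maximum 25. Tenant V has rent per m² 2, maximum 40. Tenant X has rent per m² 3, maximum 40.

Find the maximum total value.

Highest rent per m² first: Tenant K 16 > Tenant N 7 > Tenant X 3 > Tenant V 2.
Tenant K: +25 to 25 (cap) ; 115 left.
Tenant N: +75 to 75 (cap) ; 40 left.
Tenant X: +40 to 40 (cap) ; 0 left.
Total = 7×75 + 16×25 + 3×40 = 1045.

1045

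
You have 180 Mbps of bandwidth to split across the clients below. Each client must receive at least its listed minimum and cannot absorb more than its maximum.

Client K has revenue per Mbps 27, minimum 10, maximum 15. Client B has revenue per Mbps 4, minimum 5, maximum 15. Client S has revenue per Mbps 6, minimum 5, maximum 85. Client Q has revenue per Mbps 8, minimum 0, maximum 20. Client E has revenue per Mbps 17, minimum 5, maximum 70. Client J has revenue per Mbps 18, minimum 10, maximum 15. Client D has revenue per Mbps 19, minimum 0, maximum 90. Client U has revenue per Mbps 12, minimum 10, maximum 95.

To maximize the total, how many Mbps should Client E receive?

40

Meeting every minimum uses 10+5+5+0+5+10+0+10 = 45 Mbps, leaving 135.
Order the clients by revenue per Mbps: Client K 27 > Client D 19 > Client J 18 > Client E 17 > Client U 12 > Client Q 8 > Client S 6 > Client B 4.
Client K: +5 to 15 (cap) → 130 left.
Client D takes 90 more to reach its cap of 90 → 40 left.
Client J: +5 to 15 (cap) → 35 left.
Only 35 left; Client E takes them to reach 40.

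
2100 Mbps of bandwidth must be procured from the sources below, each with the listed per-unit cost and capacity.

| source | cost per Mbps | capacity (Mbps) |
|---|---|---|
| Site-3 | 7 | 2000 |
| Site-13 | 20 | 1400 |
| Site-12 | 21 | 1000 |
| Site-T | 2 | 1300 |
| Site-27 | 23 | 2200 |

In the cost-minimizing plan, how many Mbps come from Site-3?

800

Fill from the cheapest source first.
Take 1300 from Site-T at 2 ; need 800 more.
Site-3 (7): take the remaining 800 ; done.
Site-13, Site-12, Site-27: unused.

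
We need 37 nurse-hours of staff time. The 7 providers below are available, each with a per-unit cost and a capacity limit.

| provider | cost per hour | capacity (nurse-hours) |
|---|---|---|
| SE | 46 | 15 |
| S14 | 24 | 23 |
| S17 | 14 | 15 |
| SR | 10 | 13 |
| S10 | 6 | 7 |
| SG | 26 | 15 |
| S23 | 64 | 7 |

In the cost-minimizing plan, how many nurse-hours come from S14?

Use providers in increasing cost order.
Take 7 from S10 at 6 → need 30 more.
Take 13 from SR at 10 → need 17 more.
S17 at 14: take all 15 nurse-hours → 2 still needed.
S14 at 24: take 2 of its 23 → requirement met.
SG, SE, S23: unused.

2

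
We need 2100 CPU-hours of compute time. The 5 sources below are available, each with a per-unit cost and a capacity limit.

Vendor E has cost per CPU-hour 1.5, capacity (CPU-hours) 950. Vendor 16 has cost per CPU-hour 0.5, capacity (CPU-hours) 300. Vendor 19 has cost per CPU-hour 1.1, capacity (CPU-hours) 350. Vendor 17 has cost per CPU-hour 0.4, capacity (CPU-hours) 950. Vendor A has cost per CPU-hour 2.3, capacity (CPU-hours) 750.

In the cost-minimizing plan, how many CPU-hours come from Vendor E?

500

Use sources in increasing cost order.
Take 950 from Vendor 17 at 0.4 ; need 1150 more.
Vendor 16 (0.5): use full 300 ; 850 CPU-hours to go.
Vendor 19 (1.1): use full 350 ; 500 CPU-hours to go.
Vendor E at 1.5: take 500 of its 950 ; requirement met.
Vendor A: unused.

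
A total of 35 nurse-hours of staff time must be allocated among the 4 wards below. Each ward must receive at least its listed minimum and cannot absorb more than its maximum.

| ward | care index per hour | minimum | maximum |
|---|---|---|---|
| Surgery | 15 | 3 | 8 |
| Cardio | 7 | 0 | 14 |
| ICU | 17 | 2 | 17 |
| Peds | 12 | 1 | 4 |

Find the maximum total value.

Meeting every minimum uses 3+0+2+1 = 6 nurse-hours, leaving 29.
Order the wards by care index per hour: ICU 17 > Surgery 15 > Peds 12 > Cardio 7.
Give ICU 15 more to hit its cap of 17 → 14 left.
Give Surgery 5 more to hit its cap of 8 → 9 left.
Give Peds 3 more to hit its cap of 4 → 6 left.
Only 6 left; Cardio takes them to reach 6.
Total = 15×8 + 7×6 + 17×17 + 12×4 = 499.

499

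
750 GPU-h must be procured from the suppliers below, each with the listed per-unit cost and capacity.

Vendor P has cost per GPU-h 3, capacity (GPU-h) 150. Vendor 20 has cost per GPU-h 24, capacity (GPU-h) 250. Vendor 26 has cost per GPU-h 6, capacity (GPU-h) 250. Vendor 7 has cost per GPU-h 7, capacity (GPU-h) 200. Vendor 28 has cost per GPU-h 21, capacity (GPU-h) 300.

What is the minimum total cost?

Use suppliers in increasing cost order.
Vendor P (3): use full 150 — 600 GPU-h to go.
Vendor 26 at 6: take all 250 GPU-h — 350 still needed.
Vendor 7 at 7: take all 200 GPU-h — 150 still needed.
Vendor 28 at 21: take 150 of its 300 — requirement met.
Vendor 20: unused.
Cost = 150×3 + 250×6 + 200×7 + 150×21 = 6500.

6500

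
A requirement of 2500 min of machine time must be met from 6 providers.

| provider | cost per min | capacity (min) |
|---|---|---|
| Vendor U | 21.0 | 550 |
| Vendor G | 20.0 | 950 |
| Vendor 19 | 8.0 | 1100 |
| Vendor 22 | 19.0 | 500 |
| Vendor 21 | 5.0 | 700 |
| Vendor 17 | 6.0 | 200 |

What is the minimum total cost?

23000

Use providers in increasing cost order.
Vendor 21 at 5.0: take all 700 min — 1800 still needed.
Vendor 17 at 6.0: take all 200 min — 1600 still needed.
Vendor 19 at 8.0: take all 1100 min — 500 still needed.
Take 500 from Vendor 22 at 19.0 — need 0 more.
Vendor G, Vendor U: unused.
Cost = 700×5.0 + 200×6.0 + 1100×8.0 + 500×19.0 = 23000.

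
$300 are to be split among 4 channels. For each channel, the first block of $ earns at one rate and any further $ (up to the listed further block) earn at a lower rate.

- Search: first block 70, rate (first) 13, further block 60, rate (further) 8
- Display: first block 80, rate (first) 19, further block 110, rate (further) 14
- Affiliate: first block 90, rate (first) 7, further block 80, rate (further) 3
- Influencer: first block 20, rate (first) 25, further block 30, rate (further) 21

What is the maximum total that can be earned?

4970

Treat each block as its own option and order by rate: Influencer/tier1 25 > Influencer/tier2 21 > Display/tier1 19 > Display/tier2 14 > Search/tier1 13 > Search/tier2 8 > Affiliate/tier1 7 > Affiliate/tier2 3.
Fill Influencer tier1 block (20 at 25) — 280 left.
Influencer tier2 at 21: fill all 30 — 250 left.
Display/tier1 (19): +80 — 170 left.
Display/tier2 (14): +110 — 60 left.
60 remain; put them into Search tier1 at 13.
Total = 25×20 + 21×30 + 19×80 + 14×110 + 13×60 = 4970.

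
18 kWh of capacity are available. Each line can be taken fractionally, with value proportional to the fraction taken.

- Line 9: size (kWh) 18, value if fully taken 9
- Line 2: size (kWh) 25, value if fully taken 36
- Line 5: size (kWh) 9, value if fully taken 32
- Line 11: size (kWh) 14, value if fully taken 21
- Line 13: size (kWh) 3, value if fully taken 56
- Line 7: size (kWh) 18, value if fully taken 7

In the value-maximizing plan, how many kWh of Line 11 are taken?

6

Best value per unit of size first: Line 13 56/3≈18.7, Line 5 32/9≈3.56, Line 11 21/14≈1.5, Line 2 36/25≈1.44, Line 9 9/18≈0.5, Line 7 7/18≈0.389.
Line 13: take in full, 3 kWh for value 56 → 15 left.
All 9 kWh of Line 5 fit (value 32) → 6 remain.
Only 6 kWh remain; take 6/14 of Line 11 for value 21×6/14 = 9.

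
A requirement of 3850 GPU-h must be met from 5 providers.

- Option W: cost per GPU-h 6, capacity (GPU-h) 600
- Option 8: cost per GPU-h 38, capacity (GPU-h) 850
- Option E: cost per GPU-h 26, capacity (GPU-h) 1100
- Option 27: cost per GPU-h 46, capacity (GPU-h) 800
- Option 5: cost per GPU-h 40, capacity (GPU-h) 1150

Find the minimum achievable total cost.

Fill from the cheapest provider first.
Take 600 from Option W at 6 ; need 3250 more.
Take 1100 from Option E at 26 ; need 2150 more.
Option 8 at 38: take all 850 GPU-h ; 1300 still needed.
Take 1150 from Option 5 at 40 ; need 150 more.
Option 27 at 46: take 150 of its 800 ; requirement met.
Cost = 600×6 + 1100×26 + 850×38 + 1150×40 + 150×46 = 117400.

117400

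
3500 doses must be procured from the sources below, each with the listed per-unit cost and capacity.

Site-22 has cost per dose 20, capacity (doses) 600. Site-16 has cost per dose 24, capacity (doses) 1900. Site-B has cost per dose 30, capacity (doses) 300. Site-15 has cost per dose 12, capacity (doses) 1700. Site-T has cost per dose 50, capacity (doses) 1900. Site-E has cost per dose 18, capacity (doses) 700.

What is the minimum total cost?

Cheapest first:
Site-15 at 12: take all 1700 doses — 1800 still needed.
Take 700 from Site-E at 18 — need 1100 more.
Take 600 from Site-22 at 20 — need 500 more.
Take 500 from Site-16 at 24 to finish.
Site-B, Site-T: unused.
Cost = 1700×12 + 700×18 + 600×20 + 500×24 = 57000.

57000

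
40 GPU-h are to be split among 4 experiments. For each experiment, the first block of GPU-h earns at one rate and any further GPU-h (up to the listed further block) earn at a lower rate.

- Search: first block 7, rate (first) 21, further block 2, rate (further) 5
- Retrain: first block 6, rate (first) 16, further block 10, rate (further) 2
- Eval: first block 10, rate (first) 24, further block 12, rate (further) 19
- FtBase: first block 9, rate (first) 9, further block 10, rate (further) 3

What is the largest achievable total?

756

Rank every tier by rate: Eval/first 24 > Search/first 21 > Eval/second 19 > Retrain/first 16 > FtBase/first 9 > Search/second 5 > FtBase/second 3 > Retrain/second 2.
Fill Eval first block (10 at 24) ; 30 left.
Search first at 21: fill all 7 ; 23 left.
Eval second at 19: fill all 12 ; 11 left.
Fill Retrain first block (6 at 16) ; 5 left.
FtBase/first: +5 of 9 at 9; pool empty.
Total = 24×10 + 21×7 + 19×12 + 16×6 + 9×5 = 756.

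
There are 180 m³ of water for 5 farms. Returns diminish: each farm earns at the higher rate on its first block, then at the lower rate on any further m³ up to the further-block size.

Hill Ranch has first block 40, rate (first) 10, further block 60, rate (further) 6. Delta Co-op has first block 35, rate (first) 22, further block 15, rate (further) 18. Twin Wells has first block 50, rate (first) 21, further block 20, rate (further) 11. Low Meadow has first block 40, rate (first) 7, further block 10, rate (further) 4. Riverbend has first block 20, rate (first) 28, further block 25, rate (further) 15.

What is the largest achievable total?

3395

Rank every tier by rate: Riverbend/first 28 > Delta Co-op/first 22 > Twin Wells/first 21 > Delta Co-op/second 18 > Riverbend/second 15 > Twin Wells/second 11 > Hill Ranch/first 10 > Low Meadow/first 7 > Hill Ranch/second 6 > Low Meadow/second 4.
Fill Riverbend first block (20 at 28) ; 160 left.
Fill Delta Co-op first block (35 at 22) ; 125 left.
Twin Wells/first (21): +50 ; 75 left.
Delta Co-op second at 18: fill all 15 ; 60 left.
Fill Riverbend second block (25 at 15) ; 35 left.
Twin Wells second at 11: fill all 20 ; 15 left.
Hill Ranch/first: +15 of 40 at 10; pool empty.
Total = 28×20 + 22×35 + 21×50 + 18×15 + 15×25 + 11×20 + 10×15 = 3395.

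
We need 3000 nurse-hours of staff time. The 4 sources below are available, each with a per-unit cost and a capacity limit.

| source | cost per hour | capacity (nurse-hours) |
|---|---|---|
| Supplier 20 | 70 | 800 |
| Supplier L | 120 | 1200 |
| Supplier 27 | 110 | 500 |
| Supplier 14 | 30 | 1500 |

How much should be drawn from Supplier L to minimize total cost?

Cheapest first:
Supplier 14 at 30: take all 1500 nurse-hours — 1500 still needed.
Supplier 20 (70): use full 800 — 700 nurse-hours to go.
Supplier 27 (110): use full 500 — 200 nurse-hours to go.
Supplier L at 120: take 200 of its 1200 — requirement met.

200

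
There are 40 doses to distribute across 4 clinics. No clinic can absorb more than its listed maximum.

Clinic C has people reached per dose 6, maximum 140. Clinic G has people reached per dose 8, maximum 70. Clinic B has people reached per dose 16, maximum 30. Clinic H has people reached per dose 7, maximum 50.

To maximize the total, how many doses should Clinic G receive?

10

Highest people reached per dose first: Clinic B 16 > Clinic G 8 > Clinic H 7 > Clinic C 6.
Give Clinic B 30 to hit its cap of 30 — 10 left.
Clinic G: +10 (room for 70) → 10. Pool exhausted.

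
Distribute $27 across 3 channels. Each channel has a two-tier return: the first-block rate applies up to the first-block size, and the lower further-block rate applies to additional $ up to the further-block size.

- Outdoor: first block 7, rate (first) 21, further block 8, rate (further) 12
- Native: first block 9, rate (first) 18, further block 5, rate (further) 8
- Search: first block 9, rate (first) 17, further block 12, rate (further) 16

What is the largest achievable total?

Order all 6 blocks by rate: Outdoor/T1 21 > Native/T1 18 > Search/T1 17 > Search/T2 16 > Outdoor/T2 12 > Native/T2 8.
Outdoor/T1 (21): +7 → 20 left.
Native T1 at 18: fill all 9 → 11 left.
Fill Search T1 block (9 at 17) → 2 left.
Search T2 at 16: only 2 left, fill 2.
Total = 21×7 + 18×9 + 17×9 + 16×2 = 494.

494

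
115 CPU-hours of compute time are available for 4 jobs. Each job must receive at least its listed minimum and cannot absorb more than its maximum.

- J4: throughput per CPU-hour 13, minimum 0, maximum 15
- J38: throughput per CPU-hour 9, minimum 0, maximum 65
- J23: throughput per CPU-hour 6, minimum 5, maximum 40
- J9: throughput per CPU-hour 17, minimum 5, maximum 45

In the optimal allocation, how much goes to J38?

50

Meeting every minimum uses 0+0+5+5 = 10 CPU-hours, leaving 105.
Highest throughput per CPU-hour first: J9 17 > J4 13 > J38 9 > J23 6.
J9: +40 to 45 (cap) → 65 left.
J4 takes 15 more to reach its cap of 15 → 50 left.
J38 has room for 65 more but only 50 remain, so it gets 50.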